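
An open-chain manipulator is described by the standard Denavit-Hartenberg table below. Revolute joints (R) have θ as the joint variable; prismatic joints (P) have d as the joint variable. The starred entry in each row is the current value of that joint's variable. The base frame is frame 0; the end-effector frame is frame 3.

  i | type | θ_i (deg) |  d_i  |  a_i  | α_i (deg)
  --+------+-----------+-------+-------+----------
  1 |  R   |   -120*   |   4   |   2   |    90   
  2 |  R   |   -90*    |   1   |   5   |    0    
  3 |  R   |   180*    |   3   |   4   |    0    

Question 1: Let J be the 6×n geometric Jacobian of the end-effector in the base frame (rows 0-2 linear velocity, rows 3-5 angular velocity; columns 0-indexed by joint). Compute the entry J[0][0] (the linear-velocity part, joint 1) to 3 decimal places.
-0.268

axis z_0 = ẑ; lever o_n−o_0 = (-4.4641,0.2679,3.0000)
cross product → J_v[:, 0] = (-0.2679,-4.4641,0.0000)
J_ω[:, 0] = z_0
entry J[0][0] = -0.2679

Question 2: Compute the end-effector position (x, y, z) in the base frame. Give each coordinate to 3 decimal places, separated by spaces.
after link 1: o_1 = (-1.0000, -1.7321, 4.0000)
after link 2: o_2 = (-1.8660, -1.2321, -1.0000)
after link 3: o_3 = (-4.4641, 0.2679, 3.0000)

-4.464 0.268 3.000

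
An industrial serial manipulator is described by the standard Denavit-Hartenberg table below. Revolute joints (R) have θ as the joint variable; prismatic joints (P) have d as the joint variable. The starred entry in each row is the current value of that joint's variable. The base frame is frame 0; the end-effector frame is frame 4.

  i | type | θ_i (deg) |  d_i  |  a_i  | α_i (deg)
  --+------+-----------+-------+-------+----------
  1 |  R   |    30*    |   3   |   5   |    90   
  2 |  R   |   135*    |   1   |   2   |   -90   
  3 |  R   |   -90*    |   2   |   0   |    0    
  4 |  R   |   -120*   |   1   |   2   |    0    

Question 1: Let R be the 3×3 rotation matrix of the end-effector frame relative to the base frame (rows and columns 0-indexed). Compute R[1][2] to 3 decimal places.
-0.354

End-effector z-axis (col 2 of R) = (-0.6124,-0.3536,-0.7071)
R[1][2] = -0.3536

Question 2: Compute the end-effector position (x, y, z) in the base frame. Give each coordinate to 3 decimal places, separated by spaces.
2.329 1.345 1.068

after link 1: o_1 = (4.3301, 2.5000, 3.0000)
after link 2: o_2 = (3.6054, 0.9269, 4.4142)
after link 3: o_3 = (2.3806, 0.2198, 3.0000)
after link 4: o_4 = (2.3289, 1.3446, 1.0681)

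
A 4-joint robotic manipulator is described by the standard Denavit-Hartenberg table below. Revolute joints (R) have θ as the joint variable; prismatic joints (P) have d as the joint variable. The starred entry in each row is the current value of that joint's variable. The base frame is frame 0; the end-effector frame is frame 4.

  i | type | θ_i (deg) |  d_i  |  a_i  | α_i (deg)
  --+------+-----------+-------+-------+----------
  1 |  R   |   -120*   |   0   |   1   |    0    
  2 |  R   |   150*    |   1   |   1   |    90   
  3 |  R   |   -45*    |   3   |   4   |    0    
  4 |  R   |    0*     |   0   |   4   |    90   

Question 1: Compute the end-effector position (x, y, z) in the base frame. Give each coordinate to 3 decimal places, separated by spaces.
after link 1: o_1 = (-0.5000, -0.8660, 0.0000)
after link 2: o_2 = (0.3660, -0.3660, 1.0000)
after link 3: o_3 = (4.3155, -1.5499, -1.8284)
after link 4: o_4 = (6.7650, -0.1357, -4.6569)

6.765 -0.136 -4.657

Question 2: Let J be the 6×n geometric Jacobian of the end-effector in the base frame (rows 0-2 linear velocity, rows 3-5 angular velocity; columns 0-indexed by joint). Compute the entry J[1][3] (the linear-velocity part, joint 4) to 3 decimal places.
1.414

axis z_3 = (0.5000,-0.8660,0.0000); lever o_n−o_3 = (2.4495,1.4142,-2.8284)
cross product → J_v[:, 3] = (2.4495,1.4142,2.8284)
J_ω[:, 3] = z_3
entry J[1][3] = 1.4142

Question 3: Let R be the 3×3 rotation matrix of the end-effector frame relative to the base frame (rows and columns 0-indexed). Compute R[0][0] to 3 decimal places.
0.612

End-effector x-axis (col 0 of R) = (0.6124,0.3536,-0.7071)
R[0][0] = 0.6124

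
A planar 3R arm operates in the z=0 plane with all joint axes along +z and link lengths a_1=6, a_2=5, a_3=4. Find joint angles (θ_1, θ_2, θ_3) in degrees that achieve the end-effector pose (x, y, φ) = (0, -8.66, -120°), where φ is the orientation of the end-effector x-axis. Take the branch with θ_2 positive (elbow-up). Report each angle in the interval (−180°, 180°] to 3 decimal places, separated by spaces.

wrist centre = target − a_3·(cos φ, sin φ) = (2.0000, -5.1959)
cos θ_2 = (30.9974−6²−5²)/(2·6·5) = -0.5000; θ_2 = 120.0029° (elbow-up)
β = atan2(-5.1959,2.0000) = -68.9473°; ψ = atan2(4.3300,3.4998) = 51.0527°
θ_1 = β − ψ = -120.0000°
θ_3 = φ − θ_1 − θ_2 = -120.0029° (wrapped to (-180°,180°])

-120.000 120.003 -120.003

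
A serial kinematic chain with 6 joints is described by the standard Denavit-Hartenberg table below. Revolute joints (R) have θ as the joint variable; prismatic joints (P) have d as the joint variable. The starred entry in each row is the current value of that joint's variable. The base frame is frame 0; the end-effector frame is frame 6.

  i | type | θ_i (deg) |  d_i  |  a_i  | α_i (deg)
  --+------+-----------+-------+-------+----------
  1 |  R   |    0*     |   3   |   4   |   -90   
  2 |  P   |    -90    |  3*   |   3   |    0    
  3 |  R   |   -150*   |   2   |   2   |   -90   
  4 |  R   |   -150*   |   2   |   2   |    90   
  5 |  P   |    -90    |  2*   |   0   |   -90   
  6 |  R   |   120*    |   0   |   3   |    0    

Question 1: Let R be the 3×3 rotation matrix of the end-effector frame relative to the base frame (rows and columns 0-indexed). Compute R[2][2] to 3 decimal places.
0.750

End-effector z-axis (col 2 of R) = (0.4330,0.5000,0.7500)
R[2][2] = 0.7500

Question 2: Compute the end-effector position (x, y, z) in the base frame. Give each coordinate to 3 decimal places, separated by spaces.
0.685 6.518 7.259

after link 1: o_1 = (4.0000, 0.0000, 3.0000)
after link 2: o_2 = (4.0000, 3.0000, 6.0000)
after link 3: o_3 = (3.0000, 5.0000, 4.2679)
after link 4: o_4 = (2.1340, 6.0000, 6.7679)
after link 5: o_5 = (2.6340, 4.2679, 7.6340)
after link 6: o_6 = (0.6854, 6.5179, 7.2590)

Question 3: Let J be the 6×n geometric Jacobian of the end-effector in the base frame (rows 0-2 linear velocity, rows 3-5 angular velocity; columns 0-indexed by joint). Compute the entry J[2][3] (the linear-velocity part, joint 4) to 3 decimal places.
-1.315

axis z_3 = (-0.8660,0.0000,0.5000); lever o_n−o_3 = (-2.3146,1.5179,2.9910)
cross product → J_v[:, 3] = (-0.7590,1.4330,-1.3146)
J_ω[:, 3] = z_3
entry J[2][3] = -1.3146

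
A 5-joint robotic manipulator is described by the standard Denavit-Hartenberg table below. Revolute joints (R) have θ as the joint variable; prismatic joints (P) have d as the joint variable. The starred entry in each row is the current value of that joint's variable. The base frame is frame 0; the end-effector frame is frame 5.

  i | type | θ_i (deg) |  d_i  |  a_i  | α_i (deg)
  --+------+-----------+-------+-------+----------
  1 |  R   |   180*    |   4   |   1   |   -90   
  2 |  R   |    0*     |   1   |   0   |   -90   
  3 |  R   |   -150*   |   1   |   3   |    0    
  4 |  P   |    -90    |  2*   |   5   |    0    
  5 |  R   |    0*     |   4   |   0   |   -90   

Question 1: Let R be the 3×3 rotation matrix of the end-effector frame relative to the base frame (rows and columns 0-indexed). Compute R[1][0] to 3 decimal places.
0.866

End-effector x-axis (col 0 of R) = (0.5000,0.8660,-0.0000)
R[1][0] = 0.8660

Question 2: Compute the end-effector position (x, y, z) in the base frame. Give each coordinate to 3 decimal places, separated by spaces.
after link 1: o_1 = (-1.0000, 0.0000, 4.0000)
after link 2: o_2 = (-1.0000, -1.0000, 4.0000)
after link 3: o_3 = (1.5981, -2.5000, 3.0000)
after link 4: o_4 = (4.0981, 1.8301, 1.0000)
after link 5: o_5 = (4.0981, 1.8301, -3.0000)

4.098 1.830 -3.000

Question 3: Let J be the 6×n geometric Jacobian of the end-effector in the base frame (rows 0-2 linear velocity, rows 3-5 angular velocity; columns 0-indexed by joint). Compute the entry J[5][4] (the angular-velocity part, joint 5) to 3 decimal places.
-1.000

axis z_4 = (-0.0000,-0.0000,-1.0000); lever o_n−o_4 = (0.0000,-0.0000,-4.0000)
cross product → J_v[:, 4] = (0.0000,-0.0000,0.0000)
J_ω[:, 4] = z_4
entry J[5][4] = -1.0000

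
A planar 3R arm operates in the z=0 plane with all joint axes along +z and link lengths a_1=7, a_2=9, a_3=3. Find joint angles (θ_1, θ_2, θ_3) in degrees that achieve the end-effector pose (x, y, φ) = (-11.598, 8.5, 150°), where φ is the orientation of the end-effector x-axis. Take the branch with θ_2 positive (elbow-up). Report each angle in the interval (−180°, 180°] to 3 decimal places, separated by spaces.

wrist centre = target − a_3·(cos φ, sin φ) = (-8.9999, 7.0000)
cos θ_2 = (129.9986−7²−9²)/(2·7·9) = -0.0000; θ_2 = 90.0006° (elbow-up)
β = atan2(7.0000,-8.9999) = 142.1248°; ψ = atan2(9.0000,6.9999) = 52.1254°
θ_1 = β − ψ = 89.9994°
θ_3 = φ − θ_1 − θ_2 = -30.0000° (wrapped to (-180°,180°])

89.999 90.001 -30.000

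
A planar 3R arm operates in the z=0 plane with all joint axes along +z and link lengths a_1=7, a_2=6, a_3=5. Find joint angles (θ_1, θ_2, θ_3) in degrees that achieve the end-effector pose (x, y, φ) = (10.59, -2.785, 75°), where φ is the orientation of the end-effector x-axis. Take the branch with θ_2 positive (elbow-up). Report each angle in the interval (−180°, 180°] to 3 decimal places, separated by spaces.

wrist centre = target − a_3·(cos φ, sin φ) = (9.2959, -7.6146)
cos θ_2 = (144.3964−7²−6²)/(2·7·6) = 0.7071; θ_2 = 45.0005° (elbow-up)
β = atan2(-7.6146,9.2959) = -39.3222°; ψ = atan2(4.2427,11.2426) = 20.6753°
θ_1 = β − ψ = -59.9975°
θ_3 = φ − θ_1 − θ_2 = 89.9969° (wrapped to (-180°,180°])

-59.997 45.001 89.997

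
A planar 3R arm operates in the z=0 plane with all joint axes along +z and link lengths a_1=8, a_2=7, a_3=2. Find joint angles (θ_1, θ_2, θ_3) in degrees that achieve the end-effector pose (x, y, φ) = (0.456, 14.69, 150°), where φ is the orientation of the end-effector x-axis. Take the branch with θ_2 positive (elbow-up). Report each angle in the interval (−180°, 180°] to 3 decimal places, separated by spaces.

wrist centre = target − a_3·(cos φ, sin φ) = (2.1881, 13.6900)
cos θ_2 = (192.2037−8²−7²)/(2·8·7) = 0.7072; θ_2 = 44.9944° (elbow-up)
β = atan2(13.6900,2.1881) = 80.9193°; ψ = atan2(4.9493,12.9502) = 20.9157°
θ_1 = β − ψ = 60.0037°
θ_3 = φ − θ_1 − θ_2 = 45.0019° (wrapped to (-180°,180°])

60.004 44.994 45.002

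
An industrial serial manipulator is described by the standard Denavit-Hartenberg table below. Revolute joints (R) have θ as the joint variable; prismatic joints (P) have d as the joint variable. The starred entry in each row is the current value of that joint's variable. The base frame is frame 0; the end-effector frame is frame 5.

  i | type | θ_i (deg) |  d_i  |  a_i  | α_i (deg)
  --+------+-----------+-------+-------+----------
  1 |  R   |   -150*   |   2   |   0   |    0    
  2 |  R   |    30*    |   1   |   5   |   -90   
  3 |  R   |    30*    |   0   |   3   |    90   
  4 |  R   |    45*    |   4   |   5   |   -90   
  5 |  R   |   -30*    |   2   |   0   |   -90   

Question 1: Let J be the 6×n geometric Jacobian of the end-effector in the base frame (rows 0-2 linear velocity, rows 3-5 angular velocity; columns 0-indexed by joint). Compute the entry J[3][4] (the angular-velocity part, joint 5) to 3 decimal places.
axis z_4 = (0.9186,0.1768,0.3536); lever o_n−o_4 = (1.8371,0.3536,0.7071)
cross product → J_v[:, 4] = (0.0000,0.0000,-0.0000)
J_ω[:, 4] = z_4
entry J[3][4] = 0.9186

0.919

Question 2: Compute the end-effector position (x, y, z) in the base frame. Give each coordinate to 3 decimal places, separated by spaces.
after link 1: o_1 = (0.0000, 0.0000, 2.0000)
after link 2: o_2 = (-2.5000, -4.3301, 3.0000)
after link 3: o_3 = (-3.7990, -6.5801, 1.5000)
after link 4: o_4 = (-3.2681, -12.7316, 3.1963)
after link 5: o_5 = (-1.4310, -12.3780, 3.9034)

-1.431 -12.378 3.903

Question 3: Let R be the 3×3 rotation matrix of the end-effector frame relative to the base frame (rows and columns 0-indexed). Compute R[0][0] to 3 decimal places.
0.140

End-effector x-axis (col 0 of R) = (0.1402,-0.9820,0.1268)
R[0][0] = 0.1402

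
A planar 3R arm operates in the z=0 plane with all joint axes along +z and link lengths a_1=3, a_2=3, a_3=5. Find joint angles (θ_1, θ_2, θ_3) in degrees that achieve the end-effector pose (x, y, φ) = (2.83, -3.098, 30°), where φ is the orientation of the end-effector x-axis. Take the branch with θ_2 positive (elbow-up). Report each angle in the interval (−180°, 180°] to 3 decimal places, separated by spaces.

-120.003 30.003 120.000

wrist centre = target − a_3·(cos φ, sin φ) = (-1.5001, -5.5980)
cos θ_2 = (33.5880−3²−3²)/(2·3·3) = 0.8660; θ_2 = 30.0030° (elbow-up)
β = atan2(-5.5980,-1.5001) = -105.0014°; ψ = atan2(1.5001,5.5980) = 15.0015°
θ_1 = β − ψ = -120.0029°
θ_3 = φ − θ_1 − θ_2 = 119.9999° (wrapped to (-180°,180°])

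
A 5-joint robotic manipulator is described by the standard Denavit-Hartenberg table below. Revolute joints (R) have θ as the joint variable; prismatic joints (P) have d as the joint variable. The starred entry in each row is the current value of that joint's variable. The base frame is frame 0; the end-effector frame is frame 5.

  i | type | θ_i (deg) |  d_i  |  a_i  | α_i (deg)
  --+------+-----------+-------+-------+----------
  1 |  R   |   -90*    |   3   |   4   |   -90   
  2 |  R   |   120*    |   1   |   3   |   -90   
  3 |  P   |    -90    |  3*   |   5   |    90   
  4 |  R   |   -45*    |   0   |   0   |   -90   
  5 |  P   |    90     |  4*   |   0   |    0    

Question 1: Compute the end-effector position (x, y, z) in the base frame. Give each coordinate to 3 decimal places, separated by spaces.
8.828 2.548 3.316

after link 1: o_1 = (0.0000, -4.0000, 3.0000)
after link 2: o_2 = (1.0000, -2.5000, 0.4019)
after link 3: o_3 = (6.0000, 0.0981, 1.9019)
after link 4: o_4 = (6.0000, 0.0981, 1.9019)
after link 5: o_5 = (8.8284, 2.5476, 3.3161)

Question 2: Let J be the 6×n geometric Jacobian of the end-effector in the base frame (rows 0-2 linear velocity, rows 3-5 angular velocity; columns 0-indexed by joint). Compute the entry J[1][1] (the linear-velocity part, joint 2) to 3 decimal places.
-0.316

axis z_1 = (1.0000,0.0000,0.0000); lever o_n−o_1 = (8.8284,6.5476,0.3161)
cross product → J_v[:, 1] = (-0.0000,-0.3161,6.5476)
J_ω[:, 1] = z_1
entry J[1][1] = -0.3161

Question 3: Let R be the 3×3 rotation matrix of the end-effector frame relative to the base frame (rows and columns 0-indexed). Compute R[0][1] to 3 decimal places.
End-effector y-axis (col 1 of R) = (-0.7071,0.6124,0.3536)
R[0][1] = -0.7071

-0.707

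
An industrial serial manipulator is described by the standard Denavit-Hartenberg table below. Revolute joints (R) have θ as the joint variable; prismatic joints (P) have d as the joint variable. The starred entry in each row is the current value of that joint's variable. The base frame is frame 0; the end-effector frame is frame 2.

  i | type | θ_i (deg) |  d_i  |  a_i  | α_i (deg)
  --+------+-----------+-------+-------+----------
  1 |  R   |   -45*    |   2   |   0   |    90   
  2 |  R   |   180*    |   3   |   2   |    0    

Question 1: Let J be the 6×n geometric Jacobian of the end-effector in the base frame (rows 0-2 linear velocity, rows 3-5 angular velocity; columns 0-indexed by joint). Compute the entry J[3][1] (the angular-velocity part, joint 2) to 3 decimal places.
axis z_1 = (-0.7071,-0.7071,0.0000); lever o_n−o_1 = (-3.5355,-0.7071,0.0000)
cross product → J_v[:, 1] = (-0.0000,0.0000,-2.0000)
J_ω[:, 1] = z_1
entry J[3][1] = -0.7071

-0.707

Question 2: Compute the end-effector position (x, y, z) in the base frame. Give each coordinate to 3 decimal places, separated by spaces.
-3.536 -0.707 2.000

after link 1: o_1 = (0.0000, 0.0000, 2.0000)
after link 2: o_2 = (-3.5355, -0.7071, 2.0000)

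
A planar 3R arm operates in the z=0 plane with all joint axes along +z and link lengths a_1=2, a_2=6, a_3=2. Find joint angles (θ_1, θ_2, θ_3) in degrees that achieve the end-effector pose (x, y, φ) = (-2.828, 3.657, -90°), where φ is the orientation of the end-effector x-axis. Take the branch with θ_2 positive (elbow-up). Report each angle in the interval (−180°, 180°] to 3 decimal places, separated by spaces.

wrist centre = target − a_3·(cos φ, sin φ) = (-2.8280, 5.6570)
cos θ_2 = (39.9992−2²−6²)/(2·2·6) = -0.0000; θ_2 = 90.0018° (elbow-up)
β = atan2(5.6570,-2.8280) = 116.5610°; ψ = atan2(6.0000,1.9998) = 71.5667°
θ_1 = β − ψ = 44.9943°
θ_3 = φ − θ_1 − θ_2 = 135.0039° (wrapped to (-180°,180°])

44.994 90.002 135.004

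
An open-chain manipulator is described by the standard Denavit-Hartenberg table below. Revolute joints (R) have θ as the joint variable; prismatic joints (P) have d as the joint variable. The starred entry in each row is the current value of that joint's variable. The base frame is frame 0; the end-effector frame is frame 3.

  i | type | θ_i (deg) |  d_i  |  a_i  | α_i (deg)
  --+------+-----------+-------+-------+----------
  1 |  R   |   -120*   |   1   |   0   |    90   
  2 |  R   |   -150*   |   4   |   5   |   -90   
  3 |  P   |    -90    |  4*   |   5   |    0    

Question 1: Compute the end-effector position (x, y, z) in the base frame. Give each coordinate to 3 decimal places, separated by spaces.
after link 1: o_1 = (0.0000, 0.0000, 1.0000)
after link 2: o_2 = (-1.2990, 5.7500, -1.5000)
after link 3: o_3 = (-6.6292, 6.5179, -4.9641)

-6.629 6.518 -4.964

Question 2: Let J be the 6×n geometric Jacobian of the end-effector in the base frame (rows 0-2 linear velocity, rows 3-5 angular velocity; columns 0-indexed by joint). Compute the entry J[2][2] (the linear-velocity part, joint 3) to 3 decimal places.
-0.866

prismatic axis z_2 = (-0.2500,-0.4330,-0.8660)
J_v[:, 2] = z_2; J_ω[:, 2] = (0,0,0)
entry J[2][2] = -0.8660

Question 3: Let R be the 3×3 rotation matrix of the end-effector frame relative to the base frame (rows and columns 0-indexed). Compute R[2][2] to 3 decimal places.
End-effector z-axis (col 2 of R) = (-0.2500,-0.4330,-0.8660)
R[2][2] = -0.8660

-0.866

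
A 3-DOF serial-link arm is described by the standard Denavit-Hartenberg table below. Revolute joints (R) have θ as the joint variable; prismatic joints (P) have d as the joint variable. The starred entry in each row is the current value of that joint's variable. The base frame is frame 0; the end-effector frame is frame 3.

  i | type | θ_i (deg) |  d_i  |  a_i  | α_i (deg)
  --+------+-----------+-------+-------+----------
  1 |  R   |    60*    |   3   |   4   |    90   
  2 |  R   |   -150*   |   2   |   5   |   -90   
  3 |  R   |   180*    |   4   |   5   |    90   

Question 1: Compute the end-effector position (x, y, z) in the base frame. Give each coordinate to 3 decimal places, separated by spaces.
4.732 4.196 -0.464

after link 1: o_1 = (2.0000, 3.4641, 3.0000)
after link 2: o_2 = (1.5670, -1.2859, 0.5000)
after link 3: o_3 = (4.7321, 4.1962, -0.4641)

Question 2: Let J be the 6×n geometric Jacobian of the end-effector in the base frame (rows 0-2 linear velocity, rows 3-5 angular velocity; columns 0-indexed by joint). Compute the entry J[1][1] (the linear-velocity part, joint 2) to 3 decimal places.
3.000

axis z_1 = (0.8660,-0.5000,0.0000); lever o_n−o_1 = (2.7321,0.7321,-3.4641)
cross product → J_v[:, 1] = (1.7321,3.0000,2.0000)
J_ω[:, 1] = z_1
entry J[1][1] = 3.0000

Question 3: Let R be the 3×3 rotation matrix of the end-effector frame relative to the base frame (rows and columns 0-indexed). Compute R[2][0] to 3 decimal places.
0.500

End-effector x-axis (col 0 of R) = (0.4330,0.7500,0.5000)
R[2][0] = 0.5000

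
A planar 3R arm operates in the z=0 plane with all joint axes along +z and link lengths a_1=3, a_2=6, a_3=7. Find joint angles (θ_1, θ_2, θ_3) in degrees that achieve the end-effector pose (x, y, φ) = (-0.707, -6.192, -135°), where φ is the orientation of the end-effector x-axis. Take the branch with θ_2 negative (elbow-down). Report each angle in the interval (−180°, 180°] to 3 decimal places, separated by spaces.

90.005 -135.000 -90.005

wrist centre = target − a_3·(cos φ, sin φ) = (4.2427, -1.2423)
cos θ_2 = (19.5441−3²−6²)/(2·3·6) = -0.7071; θ_2 = -135.0001° (elbow-down)
β = atan2(-1.2423,4.2427) = -16.3197°; ψ = atan2(-4.2426,-1.2427) = -106.3251°
θ_1 = β − ψ = 90.0054°
θ_3 = φ − θ_1 − θ_2 = -90.0052° (wrapped to (-180°,180°])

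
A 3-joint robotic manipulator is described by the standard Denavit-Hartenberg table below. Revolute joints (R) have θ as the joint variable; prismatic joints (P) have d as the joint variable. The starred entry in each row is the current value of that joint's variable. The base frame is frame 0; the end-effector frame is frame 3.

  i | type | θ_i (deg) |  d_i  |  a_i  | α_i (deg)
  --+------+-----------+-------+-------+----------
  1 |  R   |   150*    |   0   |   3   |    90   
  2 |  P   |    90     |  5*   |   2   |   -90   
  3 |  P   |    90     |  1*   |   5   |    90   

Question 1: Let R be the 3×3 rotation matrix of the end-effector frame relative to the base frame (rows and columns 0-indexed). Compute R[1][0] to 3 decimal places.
-0.866

End-effector x-axis (col 0 of R) = (-0.5000,-0.8660,0.0000)
R[1][0] = -0.8660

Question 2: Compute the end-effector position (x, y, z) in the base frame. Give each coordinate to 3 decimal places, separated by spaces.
after link 1: o_1 = (-2.5981, 1.5000, 0.0000)
after link 2: o_2 = (-0.0981, 5.8301, 2.0000)
after link 3: o_3 = (-1.7321, 1.0000, 2.0000)

-1.732 1.000 2.000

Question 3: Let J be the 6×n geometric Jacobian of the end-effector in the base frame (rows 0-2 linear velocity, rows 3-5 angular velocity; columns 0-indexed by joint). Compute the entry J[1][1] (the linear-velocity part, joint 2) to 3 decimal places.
prismatic axis z_1 = (0.5000,0.8660,0.0000)
J_v[:, 1] = z_1; J_ω[:, 1] = (0,0,0)
entry J[1][1] = 0.8660

0.866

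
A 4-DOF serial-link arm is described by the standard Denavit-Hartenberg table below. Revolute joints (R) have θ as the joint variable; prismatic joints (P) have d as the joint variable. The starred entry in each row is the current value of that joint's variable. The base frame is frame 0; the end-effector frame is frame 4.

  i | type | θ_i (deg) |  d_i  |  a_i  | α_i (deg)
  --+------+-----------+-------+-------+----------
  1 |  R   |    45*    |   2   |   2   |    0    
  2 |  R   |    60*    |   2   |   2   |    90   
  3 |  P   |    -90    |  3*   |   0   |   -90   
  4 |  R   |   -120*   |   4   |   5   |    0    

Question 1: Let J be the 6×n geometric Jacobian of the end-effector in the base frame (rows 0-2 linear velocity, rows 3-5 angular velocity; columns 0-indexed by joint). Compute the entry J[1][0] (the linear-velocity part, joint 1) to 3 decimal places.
axis z_0 = ẑ; lever o_n−o_0 = (6.9417,9.1069,6.5000)
cross product → J_v[:, 0] = (-9.1069,6.9417,0.0000)
J_ω[:, 0] = z_0
entry J[1][0] = 6.9417

6.942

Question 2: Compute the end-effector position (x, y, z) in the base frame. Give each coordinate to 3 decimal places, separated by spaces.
after link 1: o_1 = (1.4142, 1.4142, 2.0000)
after link 2: o_2 = (0.8966, 3.3461, 4.0000)
after link 3: o_3 = (3.7944, 4.1225, 4.0000)
after link 4: o_4 = (6.9417, 9.1069, 6.5000)

6.942 9.107 6.500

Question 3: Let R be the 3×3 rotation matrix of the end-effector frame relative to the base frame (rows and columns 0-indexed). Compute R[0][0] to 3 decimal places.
0.837

End-effector x-axis (col 0 of R) = (0.8365,0.2241,0.5000)
R[0][0] = 0.8365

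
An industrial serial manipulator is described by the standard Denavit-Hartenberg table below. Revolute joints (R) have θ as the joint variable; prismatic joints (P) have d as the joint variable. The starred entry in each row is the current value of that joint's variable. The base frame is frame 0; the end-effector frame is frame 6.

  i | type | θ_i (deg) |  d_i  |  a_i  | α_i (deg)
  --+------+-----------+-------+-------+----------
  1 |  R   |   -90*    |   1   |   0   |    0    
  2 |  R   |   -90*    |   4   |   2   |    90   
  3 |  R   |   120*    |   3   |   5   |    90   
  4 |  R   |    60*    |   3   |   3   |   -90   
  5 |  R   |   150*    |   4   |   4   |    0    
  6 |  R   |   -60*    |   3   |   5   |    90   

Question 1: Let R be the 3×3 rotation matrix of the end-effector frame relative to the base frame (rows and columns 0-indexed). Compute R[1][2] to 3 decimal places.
End-effector z-axis (col 2 of R) = (0.2500,0.8660,0.4330)
R[1][2] = 0.8660

0.866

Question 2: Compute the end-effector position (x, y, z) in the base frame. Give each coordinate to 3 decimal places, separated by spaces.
0.817 6.098 1.879

after link 1: o_1 = (0.0000, 0.0000, 1.0000)
after link 2: o_2 = (-2.0000, -0.0000, 5.0000)
after link 3: o_3 = (0.5000, 3.0000, 9.3301)
after link 4: o_4 = (-1.3481, 5.5981, 12.1292)
after link 5: o_5 = (-2.2141, 4.5981, 6.6292)
after link 6: o_6 = (0.8170, 6.0981, 1.8792)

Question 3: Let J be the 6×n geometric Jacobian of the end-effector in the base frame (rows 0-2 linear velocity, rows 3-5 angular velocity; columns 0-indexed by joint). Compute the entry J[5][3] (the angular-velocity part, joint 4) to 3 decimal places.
0.500

axis z_3 = (-0.8660,-0.0000,0.5000); lever o_n−o_3 = (0.3170,3.0981,-7.4510)
cross product → J_v[:, 3] = (-1.5490,-6.2942,-2.6830)
J_ω[:, 3] = z_3
entry J[5][3] = 0.5000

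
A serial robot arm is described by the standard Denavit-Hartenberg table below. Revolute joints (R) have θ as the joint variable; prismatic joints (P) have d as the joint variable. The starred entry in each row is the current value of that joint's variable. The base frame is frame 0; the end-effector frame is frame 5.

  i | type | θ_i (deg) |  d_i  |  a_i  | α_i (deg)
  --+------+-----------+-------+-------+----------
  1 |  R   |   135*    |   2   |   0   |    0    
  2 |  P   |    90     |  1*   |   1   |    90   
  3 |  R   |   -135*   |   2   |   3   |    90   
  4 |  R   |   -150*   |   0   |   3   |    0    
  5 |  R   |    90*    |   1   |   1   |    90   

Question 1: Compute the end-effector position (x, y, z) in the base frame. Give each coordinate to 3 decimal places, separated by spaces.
0.503 -0.015 3.069

after link 1: o_1 = (0.0000, 0.0000, 2.0000)
after link 2: o_2 = (-0.7071, -0.7071, 3.0000)
after link 3: o_3 = (-0.6213, 2.2071, 0.8787)
after link 4: o_4 = (-0.8597, -0.1526, 2.7158)
after link 5: o_5 = (0.5027, -0.0150, 3.0694)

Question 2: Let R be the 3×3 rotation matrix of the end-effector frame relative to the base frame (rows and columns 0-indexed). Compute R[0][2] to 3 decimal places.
End-effector z-axis (col 2 of R) = (-0.0795,-0.7866,0.6124)
R[0][2] = -0.0795

-0.079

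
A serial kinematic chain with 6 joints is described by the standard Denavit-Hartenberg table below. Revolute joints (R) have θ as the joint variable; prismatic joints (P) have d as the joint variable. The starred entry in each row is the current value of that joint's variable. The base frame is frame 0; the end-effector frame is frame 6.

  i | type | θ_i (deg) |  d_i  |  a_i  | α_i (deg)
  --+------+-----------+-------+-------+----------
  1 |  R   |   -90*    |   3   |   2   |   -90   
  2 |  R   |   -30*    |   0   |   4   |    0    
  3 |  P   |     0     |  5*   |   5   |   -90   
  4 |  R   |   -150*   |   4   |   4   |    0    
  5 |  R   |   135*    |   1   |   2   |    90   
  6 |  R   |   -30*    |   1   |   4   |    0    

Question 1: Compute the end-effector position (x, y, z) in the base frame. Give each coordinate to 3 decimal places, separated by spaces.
9.380 -12.641 5.679

after link 1: o_1 = (0.0000, -2.0000, 3.0000)
after link 2: o_2 = (0.0000, -5.4641, 5.0000)
after link 3: o_3 = (5.0000, -9.7942, 7.5000)
after link 4: o_4 = (7.0000, -8.7942, 2.3038)
after link 5: o_5 = (7.5176, -10.9673, 2.4037)
after link 6: o_6 = (9.3801, -12.6409, 5.6794)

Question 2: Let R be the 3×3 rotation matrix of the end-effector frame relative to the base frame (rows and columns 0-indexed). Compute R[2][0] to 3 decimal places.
End-effector x-axis (col 0 of R) = (0.2241,-0.4744,0.8513)
R[2][0] = 0.8513

0.851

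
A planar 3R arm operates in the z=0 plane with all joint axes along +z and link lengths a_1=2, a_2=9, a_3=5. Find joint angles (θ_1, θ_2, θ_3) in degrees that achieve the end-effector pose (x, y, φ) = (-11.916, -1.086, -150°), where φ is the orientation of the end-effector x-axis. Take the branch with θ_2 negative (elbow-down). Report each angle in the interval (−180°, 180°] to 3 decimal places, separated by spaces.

-66.121 -134.998 51.119

wrist centre = target − a_3·(cos φ, sin φ) = (-7.5859, 1.4140)
cos θ_2 = (59.5449−2²−9²)/(2·2·9) = -0.7071; θ_2 = -134.9984° (elbow-down)
β = atan2(1.4140,-7.5859) = 169.4413°; ψ = atan2(-6.3641,-4.3638) = -124.4378°
θ_1 = β − ψ = 293.8791°
θ_3 = φ − θ_1 − θ_2 = 51.1193° (wrapped to (-180°,180°])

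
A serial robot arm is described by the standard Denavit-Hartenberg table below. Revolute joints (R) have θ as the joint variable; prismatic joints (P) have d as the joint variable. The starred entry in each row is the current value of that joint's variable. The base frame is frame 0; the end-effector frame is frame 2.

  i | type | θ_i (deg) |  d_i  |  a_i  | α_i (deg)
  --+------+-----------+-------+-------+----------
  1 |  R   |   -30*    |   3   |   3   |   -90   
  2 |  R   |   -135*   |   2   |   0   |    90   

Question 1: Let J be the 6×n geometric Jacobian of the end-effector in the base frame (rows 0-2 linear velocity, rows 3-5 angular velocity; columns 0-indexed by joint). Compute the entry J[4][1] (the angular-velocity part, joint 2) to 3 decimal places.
axis z_1 = (0.5000,0.8660,0.0000); lever o_n−o_1 = (1.0000,1.7321,0.0000)
cross product → J_v[:, 1] = (-0.0000,0.0000,-0.0000)
J_ω[:, 1] = z_1
entry J[4][1] = 0.8660

0.866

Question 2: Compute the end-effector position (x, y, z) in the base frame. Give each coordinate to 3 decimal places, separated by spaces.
after link 1: o_1 = (2.5981, -1.5000, 3.0000)
after link 2: o_2 = (3.5981, 0.2321, 3.0000)

3.598 0.232 3.000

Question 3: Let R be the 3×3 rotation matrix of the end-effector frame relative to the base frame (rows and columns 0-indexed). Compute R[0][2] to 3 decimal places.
-0.612

End-effector z-axis (col 2 of R) = (-0.6124,0.3536,-0.7071)
R[0][2] = -0.6124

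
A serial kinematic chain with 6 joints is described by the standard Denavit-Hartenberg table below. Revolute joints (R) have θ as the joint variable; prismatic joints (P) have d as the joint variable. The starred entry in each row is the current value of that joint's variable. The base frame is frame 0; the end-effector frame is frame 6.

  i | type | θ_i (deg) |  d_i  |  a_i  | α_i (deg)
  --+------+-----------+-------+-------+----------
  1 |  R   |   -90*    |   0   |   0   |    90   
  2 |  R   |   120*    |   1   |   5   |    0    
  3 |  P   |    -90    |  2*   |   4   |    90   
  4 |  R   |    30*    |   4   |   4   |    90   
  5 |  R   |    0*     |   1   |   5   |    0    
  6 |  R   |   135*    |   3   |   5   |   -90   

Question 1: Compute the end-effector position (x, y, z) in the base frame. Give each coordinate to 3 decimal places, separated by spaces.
after link 1: o_1 = (0.0000, 0.0000, 0.0000)
after link 2: o_2 = (-1.0000, 2.5000, 4.3301)
after link 3: o_3 = (-3.0000, -0.9641, 6.3301)
after link 4: o_4 = (-5.0000, -5.9641, 4.5981)
after link 5: o_5 = (-6.6340, -10.1471, 7.0131)
after link 6: o_6 = (-2.2681, -10.5623, 3.1703)

-2.268 -10.562 3.170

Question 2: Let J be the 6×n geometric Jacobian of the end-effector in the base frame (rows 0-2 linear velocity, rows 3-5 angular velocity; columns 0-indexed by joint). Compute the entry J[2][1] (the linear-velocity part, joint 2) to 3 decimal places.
10.562

axis z_1 = (-1.0000,-0.0000,0.0000); lever o_n−o_1 = (-2.2681,-10.5623,3.1703)
cross product → J_v[:, 1] = (0.0000,3.1703,10.5623)
J_ω[:, 1] = z_1
entry J[2][1] = 10.5623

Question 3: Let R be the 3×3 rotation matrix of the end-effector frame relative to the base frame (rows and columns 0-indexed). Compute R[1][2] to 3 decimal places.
End-effector z-axis (col 2 of R) = (0.3536,0.8839,0.3062)
R[1][2] = 0.8839

0.884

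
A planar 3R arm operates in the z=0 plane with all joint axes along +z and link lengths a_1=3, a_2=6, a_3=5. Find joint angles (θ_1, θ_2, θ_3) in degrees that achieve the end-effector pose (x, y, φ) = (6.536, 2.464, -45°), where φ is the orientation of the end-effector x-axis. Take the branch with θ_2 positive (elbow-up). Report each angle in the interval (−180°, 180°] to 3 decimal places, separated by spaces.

wrist centre = target − a_3·(cos φ, sin φ) = (3.0005, 5.9995)
cos θ_2 = (44.9972−3²−6²)/(2·3·6) = -0.0001; θ_2 = 90.0045° (elbow-up)
β = atan2(5.9995,3.0005) = 63.4296°; ψ = atan2(6.0000,2.9995) = 63.4385°
θ_1 = β − ψ = -0.0089°
θ_3 = φ − θ_1 − θ_2 = -134.9955° (wrapped to (-180°,180°])

-0.009 90.004 -134.996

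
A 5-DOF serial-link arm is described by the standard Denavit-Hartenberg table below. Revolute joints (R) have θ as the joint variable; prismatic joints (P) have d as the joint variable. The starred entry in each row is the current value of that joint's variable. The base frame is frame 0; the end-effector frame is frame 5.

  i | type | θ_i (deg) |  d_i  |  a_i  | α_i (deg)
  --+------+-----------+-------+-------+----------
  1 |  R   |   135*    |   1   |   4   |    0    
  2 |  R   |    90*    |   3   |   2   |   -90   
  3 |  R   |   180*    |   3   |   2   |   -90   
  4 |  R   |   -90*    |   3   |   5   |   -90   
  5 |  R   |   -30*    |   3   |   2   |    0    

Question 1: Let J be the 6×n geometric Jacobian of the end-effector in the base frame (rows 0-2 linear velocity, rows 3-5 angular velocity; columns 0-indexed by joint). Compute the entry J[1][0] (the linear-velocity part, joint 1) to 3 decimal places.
axis z_0 = ẑ; lever o_n−o_0 = (6.1745,-1.9319,8.0000)
cross product → J_v[:, 0] = (1.9319,6.1745,-0.0000)
J_ω[:, 0] = z_0
entry J[1][0] = 6.1745

6.174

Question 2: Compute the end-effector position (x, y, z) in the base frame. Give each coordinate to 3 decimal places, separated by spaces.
after link 1: o_1 = (-2.8284, 2.8284, 1.0000)
after link 2: o_2 = (-4.2426, 1.4142, 4.0000)
after link 3: o_3 = (-0.7071, 0.7071, 4.0000)
after link 4: o_4 = (2.8284, -2.8284, 7.0000)
after link 5: o_5 = (6.1745, -1.9319, 8.0000)

6.174 -1.932 8.000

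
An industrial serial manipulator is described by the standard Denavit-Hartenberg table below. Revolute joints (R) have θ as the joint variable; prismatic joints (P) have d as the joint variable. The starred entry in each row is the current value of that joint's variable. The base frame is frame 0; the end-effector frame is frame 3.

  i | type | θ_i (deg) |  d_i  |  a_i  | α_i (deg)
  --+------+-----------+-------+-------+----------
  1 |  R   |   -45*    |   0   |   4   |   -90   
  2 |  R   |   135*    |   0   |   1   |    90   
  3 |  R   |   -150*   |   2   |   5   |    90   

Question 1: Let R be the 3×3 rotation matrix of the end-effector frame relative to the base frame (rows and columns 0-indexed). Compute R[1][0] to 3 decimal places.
End-effector x-axis (col 0 of R) = (0.0795,-0.7866,0.6124)
R[1][0] = -0.7866

-0.787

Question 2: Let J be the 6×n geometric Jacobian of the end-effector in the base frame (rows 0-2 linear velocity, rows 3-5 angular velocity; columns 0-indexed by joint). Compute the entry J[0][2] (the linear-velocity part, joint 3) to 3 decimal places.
-4.312

axis z_2 = (0.5000,-0.5000,-0.7071); lever o_n−o_2 = (1.3973,-4.9328,1.6476)
cross product → J_v[:, 2] = (-4.3119,-1.8119,-1.7678)
J_ω[:, 2] = z_2
entry J[0][2] = -4.3119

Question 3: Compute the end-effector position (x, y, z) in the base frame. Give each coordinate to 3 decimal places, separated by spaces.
after link 1: o_1 = (2.8284, -2.8284, 0.0000)
after link 2: o_2 = (2.3284, -2.3284, -0.7071)
after link 3: o_3 = (3.7257, -7.2613, 0.9405)

3.726 -7.261 0.941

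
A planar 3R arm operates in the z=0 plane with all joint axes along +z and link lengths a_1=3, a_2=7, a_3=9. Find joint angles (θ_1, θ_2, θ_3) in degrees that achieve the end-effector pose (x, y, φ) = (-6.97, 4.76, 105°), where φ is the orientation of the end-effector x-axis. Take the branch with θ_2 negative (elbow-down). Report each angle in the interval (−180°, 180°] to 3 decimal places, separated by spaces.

-45.012 -119.990 -89.999

wrist centre = target − a_3·(cos φ, sin φ) = (-4.6406, -3.9333)
cos θ_2 = (37.0065−3²−7²)/(2·3·7) = -0.4998; θ_2 = -119.9897° (elbow-down)
β = atan2(-3.9333,-4.6406) = -139.7159°; ψ = atan2(-6.0628,-0.4989) = -94.7043°
θ_1 = β − ψ = -45.0116°
θ_3 = φ − θ_1 − θ_2 = -89.9987° (wrapped to (-180°,180°])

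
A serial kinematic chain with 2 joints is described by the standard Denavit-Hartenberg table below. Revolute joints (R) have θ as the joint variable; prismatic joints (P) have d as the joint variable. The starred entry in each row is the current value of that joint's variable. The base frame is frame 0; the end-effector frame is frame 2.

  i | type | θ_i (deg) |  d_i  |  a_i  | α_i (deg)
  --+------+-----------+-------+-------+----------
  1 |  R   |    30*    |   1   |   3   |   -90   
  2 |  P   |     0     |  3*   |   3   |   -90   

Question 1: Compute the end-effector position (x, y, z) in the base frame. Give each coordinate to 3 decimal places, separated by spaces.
after link 1: o_1 = (2.5981, 1.5000, 1.0000)
after link 2: o_2 = (3.6962, 5.5981, 1.0000)

3.696 5.598 1.000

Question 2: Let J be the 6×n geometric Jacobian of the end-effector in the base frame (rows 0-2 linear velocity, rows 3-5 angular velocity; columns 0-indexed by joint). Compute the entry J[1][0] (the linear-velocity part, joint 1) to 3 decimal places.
axis z_0 = ẑ; lever o_n−o_0 = (3.6962,5.5981,1.0000)
cross product → J_v[:, 0] = (-5.5981,3.6962,0.0000)
J_ω[:, 0] = z_0
entry J[1][0] = 3.6962

3.696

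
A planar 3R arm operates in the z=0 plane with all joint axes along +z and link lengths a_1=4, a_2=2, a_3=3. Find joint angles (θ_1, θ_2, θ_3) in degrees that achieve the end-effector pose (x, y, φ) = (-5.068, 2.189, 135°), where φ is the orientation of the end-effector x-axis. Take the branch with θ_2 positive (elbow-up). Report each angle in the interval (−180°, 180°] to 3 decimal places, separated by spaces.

150.008 134.994 -150.002

wrist centre = target − a_3·(cos φ, sin φ) = (-2.9467, 0.0677)
cos θ_2 = (8.6875−4²−2²)/(2·4·2) = -0.7070; θ_2 = 134.9939° (elbow-up)
β = atan2(0.0677,-2.9467) = 178.6843°; ψ = atan2(1.4144,2.5859) = 28.6762°
θ_1 = β − ψ = 150.0080°
θ_3 = φ − θ_1 − θ_2 = -150.0019° (wrapped to (-180°,180°])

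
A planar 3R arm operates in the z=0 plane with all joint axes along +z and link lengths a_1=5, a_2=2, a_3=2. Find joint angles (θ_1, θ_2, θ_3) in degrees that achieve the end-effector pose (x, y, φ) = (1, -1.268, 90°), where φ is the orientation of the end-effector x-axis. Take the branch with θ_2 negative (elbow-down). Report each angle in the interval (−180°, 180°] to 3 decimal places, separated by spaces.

-55.971 -149.998 -64.031

wrist centre = target − a_3·(cos φ, sin φ) = (1.0000, -3.2680)
cos θ_2 = (11.6798−5²−2²)/(2·5·2) = -0.8660; θ_2 = -149.9981° (elbow-down)
β = atan2(-3.2680,1.0000) = -72.9860°; ψ = atan2(-1.0001,3.2680) = -17.0150°
θ_1 = β − ψ = -55.9710°
θ_3 = φ − θ_1 − θ_2 = -64.0309° (wrapped to (-180°,180°])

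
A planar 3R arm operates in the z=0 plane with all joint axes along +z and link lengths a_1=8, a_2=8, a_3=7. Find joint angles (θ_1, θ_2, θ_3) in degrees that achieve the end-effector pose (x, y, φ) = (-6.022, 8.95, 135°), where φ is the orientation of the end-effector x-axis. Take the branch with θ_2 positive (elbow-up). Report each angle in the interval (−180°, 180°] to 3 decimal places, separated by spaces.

wrist centre = target − a_3·(cos φ, sin φ) = (-1.0723, 4.0003)
cos θ_2 = (17.1517−8²−8²)/(2·8·8) = -0.8660; θ_2 = 149.9973° (elbow-up)
β = atan2(4.0003,-1.0723) = 105.0052°; ψ = atan2(4.0003,1.0720) = 74.9987°
θ_1 = β − ψ = 30.0065°
θ_3 = φ − θ_1 − θ_2 = -45.0038° (wrapped to (-180°,180°])

30.007 149.997 -45.004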